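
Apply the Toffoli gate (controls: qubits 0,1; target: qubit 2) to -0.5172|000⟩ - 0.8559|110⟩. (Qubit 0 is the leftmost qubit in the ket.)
-0.5172|000⟩ - 0.8559|111⟩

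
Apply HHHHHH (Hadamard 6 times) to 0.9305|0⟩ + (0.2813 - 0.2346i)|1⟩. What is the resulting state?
0.9305|0⟩ + (0.2813 - 0.2346i)|1⟩

H² = I, so an even number of Hadamards cancels: H^6 = I and the state is unchanged.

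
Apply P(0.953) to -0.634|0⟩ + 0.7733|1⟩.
-0.634|0⟩ + (0.4479 + 0.6304i)|1⟩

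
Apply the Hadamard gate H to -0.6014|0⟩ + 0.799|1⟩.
0.1397|0⟩ - 0.9902|1⟩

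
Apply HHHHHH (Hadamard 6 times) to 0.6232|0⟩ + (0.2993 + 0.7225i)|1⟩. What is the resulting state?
0.6232|0⟩ + (0.2993 + 0.7225i)|1⟩

H² = I, so an even number of Hadamards cancels: H^6 = I and the state is unchanged.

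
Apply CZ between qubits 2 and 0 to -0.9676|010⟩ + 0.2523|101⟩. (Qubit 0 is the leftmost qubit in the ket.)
-0.9676|010⟩ - 0.2523|101⟩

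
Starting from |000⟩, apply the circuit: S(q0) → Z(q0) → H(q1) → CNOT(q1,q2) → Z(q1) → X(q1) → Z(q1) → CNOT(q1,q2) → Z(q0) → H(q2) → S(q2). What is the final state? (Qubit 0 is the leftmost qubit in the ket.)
-1/2|000⟩ + (1/2)i|001⟩ - 1/2|010⟩ + (1/2)i|011⟩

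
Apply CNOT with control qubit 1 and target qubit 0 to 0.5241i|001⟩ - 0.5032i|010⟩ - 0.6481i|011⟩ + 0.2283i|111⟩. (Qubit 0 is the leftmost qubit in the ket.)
0.5241i|001⟩ + 0.2283i|011⟩ - 0.5032i|110⟩ - 0.6481i|111⟩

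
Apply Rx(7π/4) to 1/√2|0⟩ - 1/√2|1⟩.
(-0.6533 + 0.2706i)|0⟩ + (0.6533 - 0.2706i)|1⟩

Rx(7π/4) = [[cos(θ/2), −i·sin(θ/2)], [−i·sin(θ/2), cos(θ/2)]]; θ = 7π/4, cos(θ/2) ≈ -0.92388, sin(θ/2) ≈ 0.382683.
With a = amp(|0⟩) = 1/√2 and b = amp(|1⟩) = -1/√2:
new amp(|0⟩) = (-0.92388)·a + (-0.382683i)·b = (-0.6533 + 0.2706i)
new amp(|1⟩) = (-0.382683i)·a + (-0.92388)·b = (0.6533 - 0.2706i)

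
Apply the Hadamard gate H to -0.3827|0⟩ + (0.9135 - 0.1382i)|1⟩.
(0.3753 - 0.09772i)|0⟩ + (-0.9166 + 0.09772i)|1⟩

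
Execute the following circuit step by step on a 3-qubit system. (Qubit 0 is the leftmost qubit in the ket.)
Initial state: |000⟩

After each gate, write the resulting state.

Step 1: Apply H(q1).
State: 1/√2|000⟩ + 1/√2|010⟩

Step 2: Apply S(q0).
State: 1/√2|000⟩ + 1/√2|010⟩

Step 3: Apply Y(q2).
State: (1/√2)i|001⟩ + (1/√2)i|011⟩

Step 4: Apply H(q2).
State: (1/2)i|000⟩ - (1/2)i|001⟩ + (1/2)i|010⟩ - (1/2)i|011⟩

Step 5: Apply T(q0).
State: (1/2)i|000⟩ - (1/2)i|001⟩ + (1/2)i|010⟩ - (1/2)i|011⟩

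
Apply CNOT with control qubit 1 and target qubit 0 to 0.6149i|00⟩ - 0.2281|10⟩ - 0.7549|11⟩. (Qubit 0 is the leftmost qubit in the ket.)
0.6149i|00⟩ - 0.7549|01⟩ - 0.2281|10⟩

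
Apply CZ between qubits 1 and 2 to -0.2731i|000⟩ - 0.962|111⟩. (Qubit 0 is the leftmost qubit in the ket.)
-0.2731i|000⟩ + 0.962|111⟩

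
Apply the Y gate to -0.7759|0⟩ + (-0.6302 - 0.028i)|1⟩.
(-0.028 + 0.6302i)|0⟩ - 0.7759i|1⟩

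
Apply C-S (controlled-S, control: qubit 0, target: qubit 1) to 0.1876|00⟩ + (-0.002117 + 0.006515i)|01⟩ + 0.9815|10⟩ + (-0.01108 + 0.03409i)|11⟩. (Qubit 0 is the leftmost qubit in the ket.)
0.1876|00⟩ + (-0.002117 + 0.006515i)|01⟩ + 0.9815|10⟩ + (-0.03409 - 0.01108i)|11⟩

C-S leaves the control-|0⟩ kets |00⟩, |01⟩ unchanged and applies S to qubit 1 on the control-|1⟩ pair (|10⟩, |11⟩).
S = [[1, 0], [0, i]].
With a = amp(|10⟩) = 0.9815 and b = amp(|11⟩) = (-0.01108 + 0.03409i):
new amp(|10⟩) = (1)·a = 0.9815
new amp(|11⟩) = (i)·b = (-0.03409 - 0.01108i)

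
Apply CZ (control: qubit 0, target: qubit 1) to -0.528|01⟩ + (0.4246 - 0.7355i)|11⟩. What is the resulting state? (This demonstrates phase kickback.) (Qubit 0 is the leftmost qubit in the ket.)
-0.528|01⟩ + (-0.4246 + 0.7355i)|11⟩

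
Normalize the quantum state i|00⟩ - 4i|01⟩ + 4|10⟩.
0.1741i|00⟩ - 0.6963i|01⟩ + 0.6963|10⟩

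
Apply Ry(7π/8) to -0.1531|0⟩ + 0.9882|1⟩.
-0.9991|0⟩ + 0.04263|1⟩

Ry(7π/8) = [[cos(θ/2), −sin(θ/2)], [sin(θ/2), cos(θ/2)]]; θ = 7π/8, cos(θ/2) ≈ 0.19509, sin(θ/2) ≈ 0.980785.
With a = amp(|0⟩) = -0.1531 and b = amp(|1⟩) = 0.9882:
new amp(|0⟩) = (0.19509)·a + (-0.980785)·b = -0.9991
new amp(|1⟩) = (0.980785)·a + (0.19509)·b = 0.04263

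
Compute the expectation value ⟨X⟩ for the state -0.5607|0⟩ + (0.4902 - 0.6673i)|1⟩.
-0.5497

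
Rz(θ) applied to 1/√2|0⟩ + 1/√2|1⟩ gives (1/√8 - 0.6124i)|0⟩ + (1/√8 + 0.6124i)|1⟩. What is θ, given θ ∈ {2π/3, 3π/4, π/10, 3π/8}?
2π/3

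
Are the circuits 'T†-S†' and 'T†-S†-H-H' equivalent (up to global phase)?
Yes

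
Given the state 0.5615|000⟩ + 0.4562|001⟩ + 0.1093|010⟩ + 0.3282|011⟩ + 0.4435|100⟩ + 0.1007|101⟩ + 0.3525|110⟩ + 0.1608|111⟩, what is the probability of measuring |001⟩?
0.2081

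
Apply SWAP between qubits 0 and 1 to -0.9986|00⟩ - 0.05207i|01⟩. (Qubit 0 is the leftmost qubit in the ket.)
-0.9986|00⟩ - 0.05207i|10⟩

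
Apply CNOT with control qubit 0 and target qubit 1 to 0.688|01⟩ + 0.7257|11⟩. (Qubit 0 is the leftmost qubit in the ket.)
0.688|01⟩ + 0.7257|10⟩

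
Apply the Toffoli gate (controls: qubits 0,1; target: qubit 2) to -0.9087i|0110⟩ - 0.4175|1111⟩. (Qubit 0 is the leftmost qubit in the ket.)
-0.9087i|0110⟩ - 0.4175|1101⟩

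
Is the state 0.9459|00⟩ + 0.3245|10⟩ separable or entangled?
Separable

Writing the state as a|00⟩ + b|01⟩ + c|10⟩ + d|11⟩, it is a product state iff ad − bc = 0.
Here (a, b, c, d) = (0.9459, 0, 0.3245, 0): ad − bc = (0.9459)(0) − (0)(0.3245) = 0, so the state is separable.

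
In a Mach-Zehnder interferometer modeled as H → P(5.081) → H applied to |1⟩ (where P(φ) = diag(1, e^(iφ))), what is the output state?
(0.3198 + 0.4664i)|0⟩ + (0.6802 - 0.4664i)|1⟩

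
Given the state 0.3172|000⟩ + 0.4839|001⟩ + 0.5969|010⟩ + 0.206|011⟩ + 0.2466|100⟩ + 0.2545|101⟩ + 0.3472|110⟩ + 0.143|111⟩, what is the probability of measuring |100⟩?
0.06081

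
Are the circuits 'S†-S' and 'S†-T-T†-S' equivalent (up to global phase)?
Yes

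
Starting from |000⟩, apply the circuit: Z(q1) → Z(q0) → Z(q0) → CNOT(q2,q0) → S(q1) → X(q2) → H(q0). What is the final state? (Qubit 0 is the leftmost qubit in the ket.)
1/√2|001⟩ + 1/√2|101⟩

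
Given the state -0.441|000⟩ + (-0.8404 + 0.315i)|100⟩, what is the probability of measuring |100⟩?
0.8055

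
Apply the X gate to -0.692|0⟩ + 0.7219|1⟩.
0.7219|0⟩ - 0.692|1⟩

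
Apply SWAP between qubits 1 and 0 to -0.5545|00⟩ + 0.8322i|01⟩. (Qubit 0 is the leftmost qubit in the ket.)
-0.5545|00⟩ + 0.8322i|10⟩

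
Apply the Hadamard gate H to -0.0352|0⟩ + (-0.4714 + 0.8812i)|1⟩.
(-0.3582 + 0.6231i)|0⟩ + (0.3084 - 0.6231i)|1⟩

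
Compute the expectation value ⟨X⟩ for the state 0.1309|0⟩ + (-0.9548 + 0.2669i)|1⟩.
-0.25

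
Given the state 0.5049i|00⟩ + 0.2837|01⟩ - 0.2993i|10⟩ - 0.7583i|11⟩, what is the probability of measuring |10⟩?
0.08958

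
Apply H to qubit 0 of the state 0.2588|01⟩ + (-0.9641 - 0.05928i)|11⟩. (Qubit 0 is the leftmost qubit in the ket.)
(-0.4987 - 0.04192i)|01⟩ + (0.8647 + 0.04192i)|11⟩

H on qubit 0 mixes each pair of kets that differ only in qubit 0: amplitudes (a, b) of (|…0…⟩, |…1…⟩) become ((a + b)/√2, (a − b)/√2). Kets absent from the input have amplitude 0.
(|01⟩, |11⟩): (a, b) = (0.2588, (-0.9641 - 0.05928i)) → ((-0.4987 - 0.04192i), (0.8647 + 0.04192i))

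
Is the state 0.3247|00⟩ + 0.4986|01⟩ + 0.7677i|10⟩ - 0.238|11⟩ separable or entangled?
Entangled

Writing the state as a|00⟩ + b|01⟩ + c|10⟩ + d|11⟩, it is a product state iff ad − bc = 0.
Here (a, b, c, d) = (0.3247, 0.4986, 0.7677i, -0.238): ad − bc = (0.3247)(-0.238) − (0.4986)(0.7677i) = (-0.07728 - 0.3828i) ≠ 0, so the state is entangled.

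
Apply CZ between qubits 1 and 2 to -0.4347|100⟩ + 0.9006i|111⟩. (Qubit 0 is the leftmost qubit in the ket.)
-0.4347|100⟩ - 0.9006i|111⟩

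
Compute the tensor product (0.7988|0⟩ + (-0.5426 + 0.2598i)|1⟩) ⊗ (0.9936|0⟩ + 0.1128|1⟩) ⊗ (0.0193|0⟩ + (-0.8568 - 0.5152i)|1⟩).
0.01532|000⟩ + (-0.68 - 0.4089i)|001⟩ + 0.001739|010⟩ + (-0.0772 - 0.04642i)|011⟩ + (-0.01041 + 0.004982i)|100⟩ + (0.5949 + 0.05659i)|101⟩ + (-0.001181 + 0.0005656i)|110⟩ + (0.06754 + 0.006424i)|111⟩

amp(|b₁b₂…⟩) = product of the factor amplitudes for bits b₁, b₂, …; only kets whose every factor amplitude is nonzero survive.
|000⟩: (0.7988)(0.9936)(0.0193) = 0.01532
|001⟩: (0.7988)(0.9936)(-0.8568 - 0.5152i) = (-0.68 - 0.4089i)
|010⟩: (0.7988)(0.1128)(0.0193) = 0.001739
|011⟩: (0.7988)(0.1128)(-0.8568 - 0.5152i) = (-0.0772 - 0.04642i)
|100⟩: (-0.5426 + 0.2598i)(0.9936)(0.0193) = (-0.01041 + 0.004982i)
|101⟩: (-0.5426 + 0.2598i)(0.9936)(-0.8568 - 0.5152i) = (0.5949 + 0.05659i)
|110⟩: (-0.5426 + 0.2598i)(0.1128)(0.0193) = (-0.001181 + 0.0005656i)
|111⟩: (-0.5426 + 0.2598i)(0.1128)(-0.8568 - 0.5152i) = (0.06754 + 0.006424i)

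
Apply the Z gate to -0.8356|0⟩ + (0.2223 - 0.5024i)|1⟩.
-0.8356|0⟩ + (-0.2223 + 0.5024i)|1⟩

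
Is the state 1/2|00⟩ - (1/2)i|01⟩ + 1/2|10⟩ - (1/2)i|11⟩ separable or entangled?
Separable

Writing the state as a|00⟩ + b|01⟩ + c|10⟩ + d|11⟩, it is a product state iff ad − bc = 0.
Here (a, b, c, d) = (1/2, -(1/2)i, 1/2, -(1/2)i): ad − bc = (1/2)(-(1/2)i) − (-(1/2)i)(1/2) = 0, so the state is separable.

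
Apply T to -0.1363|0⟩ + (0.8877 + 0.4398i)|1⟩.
-0.1363|0⟩ + (0.3167 + 0.9387i)|1⟩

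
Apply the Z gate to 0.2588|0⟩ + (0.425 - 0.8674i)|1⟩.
0.2588|0⟩ + (-0.425 + 0.8674i)|1⟩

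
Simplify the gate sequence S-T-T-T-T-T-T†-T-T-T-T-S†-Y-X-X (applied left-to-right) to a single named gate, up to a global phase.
Y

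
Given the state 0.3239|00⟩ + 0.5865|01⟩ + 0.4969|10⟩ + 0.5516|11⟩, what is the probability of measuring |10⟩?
0.2469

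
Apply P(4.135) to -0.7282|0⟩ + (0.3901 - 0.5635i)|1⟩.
-0.7282|0⟩ + (-0.6851 - 0.01928i)|1⟩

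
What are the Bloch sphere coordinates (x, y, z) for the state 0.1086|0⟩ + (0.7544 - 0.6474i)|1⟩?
(0.1639, -0.1406, -0.9765)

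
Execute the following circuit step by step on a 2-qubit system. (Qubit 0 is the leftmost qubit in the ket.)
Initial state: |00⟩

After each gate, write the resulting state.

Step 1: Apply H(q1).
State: 1/√2|00⟩ + 1/√2|01⟩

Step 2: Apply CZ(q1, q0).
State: 1/√2|00⟩ + 1/√2|01⟩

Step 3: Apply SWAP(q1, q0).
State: 1/√2|00⟩ + 1/√2|10⟩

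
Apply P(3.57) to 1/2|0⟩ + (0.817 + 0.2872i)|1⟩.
1/2|0⟩ + (-0.6239 - 0.6006i)|1⟩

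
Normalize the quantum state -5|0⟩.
-|0⟩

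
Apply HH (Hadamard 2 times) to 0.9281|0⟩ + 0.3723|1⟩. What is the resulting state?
0.9281|0⟩ + 0.3723|1⟩

H² = I, so an even number of Hadamards cancels: H^2 = I and the state is unchanged.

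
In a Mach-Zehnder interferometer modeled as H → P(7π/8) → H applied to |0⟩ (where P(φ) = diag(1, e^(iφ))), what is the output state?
(0.03806 + 0.1913i)|0⟩ + (0.9619 - 0.1913i)|1⟩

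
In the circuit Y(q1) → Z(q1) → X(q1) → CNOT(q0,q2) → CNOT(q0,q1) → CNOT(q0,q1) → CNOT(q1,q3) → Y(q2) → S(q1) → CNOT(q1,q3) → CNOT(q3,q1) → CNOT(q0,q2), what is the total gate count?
12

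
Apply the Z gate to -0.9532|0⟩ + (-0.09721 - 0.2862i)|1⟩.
-0.9532|0⟩ + (0.09721 + 0.2862i)|1⟩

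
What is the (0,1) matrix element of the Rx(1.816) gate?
-0.7883i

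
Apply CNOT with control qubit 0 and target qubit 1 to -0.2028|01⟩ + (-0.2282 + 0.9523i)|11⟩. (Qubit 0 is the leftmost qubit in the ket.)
-0.2028|01⟩ + (-0.2282 + 0.9523i)|10⟩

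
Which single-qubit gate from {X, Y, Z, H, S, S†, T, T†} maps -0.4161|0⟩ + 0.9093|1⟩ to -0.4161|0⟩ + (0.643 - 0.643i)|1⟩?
T†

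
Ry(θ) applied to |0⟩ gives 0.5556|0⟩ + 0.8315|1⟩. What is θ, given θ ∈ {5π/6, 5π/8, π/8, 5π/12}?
5π/8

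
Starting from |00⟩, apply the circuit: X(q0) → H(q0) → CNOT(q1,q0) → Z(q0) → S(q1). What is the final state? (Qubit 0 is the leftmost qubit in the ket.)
1/√2|00⟩ + 1/√2|10⟩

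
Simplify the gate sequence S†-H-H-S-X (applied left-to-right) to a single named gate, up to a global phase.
X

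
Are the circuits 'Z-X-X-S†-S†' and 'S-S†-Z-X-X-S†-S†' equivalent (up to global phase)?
Yes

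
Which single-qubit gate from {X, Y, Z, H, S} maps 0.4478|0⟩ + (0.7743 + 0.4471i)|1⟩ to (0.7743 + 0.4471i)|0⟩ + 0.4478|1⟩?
X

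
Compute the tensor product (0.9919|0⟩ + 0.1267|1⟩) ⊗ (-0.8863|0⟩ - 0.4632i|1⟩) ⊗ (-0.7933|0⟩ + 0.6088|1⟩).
0.6974|000⟩ - 0.5352|001⟩ + 0.3645i|010⟩ - 0.2797i|011⟩ + 0.08908|100⟩ - 0.06836|101⟩ + 0.04656i|110⟩ - 0.03573i|111⟩

amp(|b₁b₂…⟩) = product of the factor amplitudes for bits b₁, b₂, …; only kets whose every factor amplitude is nonzero survive.
|000⟩: (0.9919)(-0.8863)(-0.7933) = 0.6974
|001⟩: (0.9919)(-0.8863)(0.6088) = -0.5352
|010⟩: (0.9919)(-0.4632i)(-0.7933) = 0.3645i
|011⟩: (0.9919)(-0.4632i)(0.6088) = -0.2797i
|100⟩: (0.1267)(-0.8863)(-0.7933) = 0.08908
|101⟩: (0.1267)(-0.8863)(0.6088) = -0.06836
|110⟩: (0.1267)(-0.4632i)(-0.7933) = 0.04656i
|111⟩: (0.1267)(-0.4632i)(0.6088) = -0.03573i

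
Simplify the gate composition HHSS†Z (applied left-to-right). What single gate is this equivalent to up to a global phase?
Z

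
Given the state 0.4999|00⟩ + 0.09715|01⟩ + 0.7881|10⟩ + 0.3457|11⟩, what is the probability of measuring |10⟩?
0.6211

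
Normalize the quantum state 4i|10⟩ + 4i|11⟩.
(1/√2)i|10⟩ + (1/√2)i|11⟩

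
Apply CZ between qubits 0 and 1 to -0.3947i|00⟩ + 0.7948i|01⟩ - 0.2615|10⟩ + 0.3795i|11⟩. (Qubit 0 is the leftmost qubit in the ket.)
-0.3947i|00⟩ + 0.7948i|01⟩ - 0.2615|10⟩ - 0.3795i|11⟩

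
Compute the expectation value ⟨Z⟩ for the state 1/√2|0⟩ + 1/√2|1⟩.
0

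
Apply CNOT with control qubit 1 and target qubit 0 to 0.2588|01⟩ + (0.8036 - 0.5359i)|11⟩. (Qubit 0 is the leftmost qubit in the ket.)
(0.8036 - 0.5359i)|01⟩ + 0.2588|11⟩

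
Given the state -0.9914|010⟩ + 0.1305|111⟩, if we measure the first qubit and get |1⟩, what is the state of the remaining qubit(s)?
|11⟩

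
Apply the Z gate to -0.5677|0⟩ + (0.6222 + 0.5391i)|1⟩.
-0.5677|0⟩ + (-0.6222 - 0.5391i)|1⟩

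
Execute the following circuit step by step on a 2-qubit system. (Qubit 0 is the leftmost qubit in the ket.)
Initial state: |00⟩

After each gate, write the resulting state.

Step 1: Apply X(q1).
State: |01⟩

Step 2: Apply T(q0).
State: |01⟩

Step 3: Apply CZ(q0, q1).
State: |01⟩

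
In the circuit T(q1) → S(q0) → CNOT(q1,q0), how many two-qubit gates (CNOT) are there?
1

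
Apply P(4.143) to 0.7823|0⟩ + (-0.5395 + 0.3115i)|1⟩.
0.7823|0⟩ + (0.5532 + 0.2864i)|1⟩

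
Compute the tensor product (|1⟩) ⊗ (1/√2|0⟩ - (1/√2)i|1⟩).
1/√2|10⟩ - (1/√2)i|11⟩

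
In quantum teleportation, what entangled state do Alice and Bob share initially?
Bell state |Φ+⟩ = (|00⟩ + |11⟩)/√2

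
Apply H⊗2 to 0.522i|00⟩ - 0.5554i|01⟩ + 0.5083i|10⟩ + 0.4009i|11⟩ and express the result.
0.4379i|00⟩ + 0.5924i|01⟩ - 0.4713i|10⟩ + 0.485i|11⟩

H⊗2 gives amp(|y⟩) = (1/2) Σ_x (−1)^(x·y) amp(|x⟩), where x·y is the number of positions in which both x and y have a 1.
|00⟩: (0.522i - 0.5554i + 0.5083i + 0.4009i)/2 = 0.4379i
|01⟩: (0.522i + 0.5554i + 0.5083i - 0.4009i)/2 = 0.5924i
|10⟩: (0.522i - 0.5554i - 0.5083i - 0.4009i)/2 = -0.4713i
|11⟩: (0.522i + 0.5554i - 0.5083i + 0.4009i)/2 = 0.485i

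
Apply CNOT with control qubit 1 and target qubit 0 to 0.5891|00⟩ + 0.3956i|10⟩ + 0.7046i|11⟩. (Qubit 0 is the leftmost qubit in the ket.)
0.5891|00⟩ + 0.7046i|01⟩ + 0.3956i|10⟩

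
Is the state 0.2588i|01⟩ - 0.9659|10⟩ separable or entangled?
Entangled

Writing the state as a|00⟩ + b|01⟩ + c|10⟩ + d|11⟩, it is a product state iff ad − bc = 0.
Here (a, b, c, d) = (0, 0.2588i, -0.9659, 0): ad − bc = (0)(0) − (0.2588i)(-0.9659) = 0.25i ≠ 0, so the state is entangled.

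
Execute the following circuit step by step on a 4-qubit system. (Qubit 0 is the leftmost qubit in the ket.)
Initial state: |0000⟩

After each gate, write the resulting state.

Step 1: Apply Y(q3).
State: i|0001⟩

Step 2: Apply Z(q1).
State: i|0001⟩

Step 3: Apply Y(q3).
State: |0000⟩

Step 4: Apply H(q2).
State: 1/√2|0000⟩ + 1/√2|0010⟩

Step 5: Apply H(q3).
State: 1/2|0000⟩ + 1/2|0001⟩ + 1/2|0010⟩ + 1/2|0011⟩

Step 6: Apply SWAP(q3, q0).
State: 1/2|0000⟩ + 1/2|0010⟩ + 1/2|1000⟩ + 1/2|1010⟩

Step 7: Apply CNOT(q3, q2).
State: 1/2|0000⟩ + 1/2|0010⟩ + 1/2|1000⟩ + 1/2|1010⟩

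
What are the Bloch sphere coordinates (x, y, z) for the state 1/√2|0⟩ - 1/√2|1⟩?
(-1, 0, 0)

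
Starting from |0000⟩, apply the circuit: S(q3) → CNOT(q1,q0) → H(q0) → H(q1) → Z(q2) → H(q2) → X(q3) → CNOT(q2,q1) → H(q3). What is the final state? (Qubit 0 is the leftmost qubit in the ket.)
0.25|0000⟩ - 0.25|0001⟩ + 0.25|0010⟩ - 0.25|0011⟩ + 0.25|0100⟩ - 0.25|0101⟩ + 0.25|0110⟩ - 0.25|0111⟩ + 0.25|1000⟩ - 0.25|1001⟩ + 0.25|1010⟩ - 0.25|1011⟩ + 0.25|1100⟩ - 0.25|1101⟩ + 0.25|1110⟩ - 0.25|1111⟩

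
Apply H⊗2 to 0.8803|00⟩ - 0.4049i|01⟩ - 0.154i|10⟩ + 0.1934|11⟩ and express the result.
(0.5369 - 0.2795i)|00⟩ + (0.3435 + 0.1255i)|01⟩ + (0.3435 - 0.1255i)|10⟩ + (0.5369 + 0.2795i)|11⟩

H⊗2 gives amp(|y⟩) = (1/2) Σ_x (−1)^(x·y) amp(|x⟩), where x·y is the number of positions in which both x and y have a 1.
|00⟩: (0.8803 - 0.4049i - 0.154i + 0.1934)/2 = (0.5369 - 0.2795i)
|01⟩: (0.8803 + 0.4049i - 0.154i - 0.1934)/2 = (0.3435 + 0.1255i)
|10⟩: (0.8803 - 0.4049i + 0.154i - 0.1934)/2 = (0.3435 - 0.1255i)
|11⟩: (0.8803 + 0.4049i + 0.154i + 0.1934)/2 = (0.5369 + 0.2795i)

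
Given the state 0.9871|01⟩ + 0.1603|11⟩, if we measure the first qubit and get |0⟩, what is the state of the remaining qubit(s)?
|1⟩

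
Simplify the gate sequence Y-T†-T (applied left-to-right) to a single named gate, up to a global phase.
Y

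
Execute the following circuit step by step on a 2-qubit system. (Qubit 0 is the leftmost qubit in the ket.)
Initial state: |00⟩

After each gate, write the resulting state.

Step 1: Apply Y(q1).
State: i|01⟩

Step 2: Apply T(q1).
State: (-1/√2 + (1/√2)i)|01⟩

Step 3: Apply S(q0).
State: (-1/√2 + (1/√2)i)|01⟩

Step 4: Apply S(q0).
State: (-1/√2 + (1/√2)i)|01⟩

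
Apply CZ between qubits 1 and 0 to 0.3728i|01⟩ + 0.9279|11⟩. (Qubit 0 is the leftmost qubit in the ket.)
0.3728i|01⟩ - 0.9279|11⟩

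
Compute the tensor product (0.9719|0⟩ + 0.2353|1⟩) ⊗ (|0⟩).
0.9719|00⟩ + 0.2353|10⟩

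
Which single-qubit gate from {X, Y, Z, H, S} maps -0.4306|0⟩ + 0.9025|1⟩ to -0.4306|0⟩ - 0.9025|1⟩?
Z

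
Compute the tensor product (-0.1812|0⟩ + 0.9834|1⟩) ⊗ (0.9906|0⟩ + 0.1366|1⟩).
-0.1795|00⟩ - 0.02475|01⟩ + 0.9742|10⟩ + 0.1343|11⟩

amp(|b₁b₂…⟩) = product of the factor amplitudes for bits b₁, b₂, …; only kets whose every factor amplitude is nonzero survive.
|00⟩: (-0.1812)(0.9906) = -0.1795
|01⟩: (-0.1812)(0.1366) = -0.02475
|10⟩: (0.9834)(0.9906) = 0.9742
|11⟩: (0.9834)(0.1366) = 0.1343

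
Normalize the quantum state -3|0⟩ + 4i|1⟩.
-0.6|0⟩ + 0.8i|1⟩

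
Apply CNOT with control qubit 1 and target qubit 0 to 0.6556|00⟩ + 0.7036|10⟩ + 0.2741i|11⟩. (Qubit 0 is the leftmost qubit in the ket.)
0.6556|00⟩ + 0.2741i|01⟩ + 0.7036|10⟩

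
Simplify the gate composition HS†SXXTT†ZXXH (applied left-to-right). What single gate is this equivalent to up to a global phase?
X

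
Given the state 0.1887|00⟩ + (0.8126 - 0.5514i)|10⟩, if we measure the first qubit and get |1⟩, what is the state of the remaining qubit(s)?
(0.8275 - 0.5615i)|0⟩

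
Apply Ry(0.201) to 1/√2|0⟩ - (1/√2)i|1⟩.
(0.7035 + 0.07094i)|0⟩ + (0.07094 - 0.7035i)|1⟩

Ry(0.201) = [[cos(θ/2), −sin(θ/2)], [sin(θ/2), cos(θ/2)]]; θ = 0.201, cos(θ/2) ≈ 0.994954, sin(θ/2) ≈ 0.100331.
With a = amp(|0⟩) = 1/√2 and b = amp(|1⟩) = -(1/√2)i:
new amp(|0⟩) = (0.994954)·a + (-0.100331)·b = (0.7035 + 0.07094i)
new amp(|1⟩) = (0.100331)·a + (0.994954)·b = (0.07094 - 0.7035i)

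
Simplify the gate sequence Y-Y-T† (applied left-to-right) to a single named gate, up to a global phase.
T†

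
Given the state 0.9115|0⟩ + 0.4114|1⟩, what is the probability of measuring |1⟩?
0.1692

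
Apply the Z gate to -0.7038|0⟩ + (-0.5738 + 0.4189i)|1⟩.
-0.7038|0⟩ + (0.5738 - 0.4189i)|1⟩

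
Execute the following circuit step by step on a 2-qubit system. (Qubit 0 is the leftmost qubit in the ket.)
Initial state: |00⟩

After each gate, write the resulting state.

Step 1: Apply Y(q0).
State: i|10⟩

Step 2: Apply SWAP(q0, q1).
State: i|01⟩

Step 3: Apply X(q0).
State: i|11⟩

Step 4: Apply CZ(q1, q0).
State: -i|11⟩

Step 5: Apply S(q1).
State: |11⟩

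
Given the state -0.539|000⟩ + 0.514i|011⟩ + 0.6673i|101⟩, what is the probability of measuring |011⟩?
0.2642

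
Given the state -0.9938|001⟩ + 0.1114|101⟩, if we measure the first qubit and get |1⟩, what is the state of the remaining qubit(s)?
|01⟩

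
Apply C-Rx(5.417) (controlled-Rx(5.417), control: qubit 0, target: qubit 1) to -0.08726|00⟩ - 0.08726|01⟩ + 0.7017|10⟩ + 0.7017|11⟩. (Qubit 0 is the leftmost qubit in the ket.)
-0.08726|00⟩ - 0.08726|01⟩ + (-0.6369 - 0.2945i)|10⟩ + (-0.6369 - 0.2945i)|11⟩

C-Rx(5.417) leaves the control-|0⟩ kets |00⟩, |01⟩ unchanged and applies Rx(5.417) to qubit 1 on the control-|1⟩ pair (|10⟩, |11⟩).
Rx(5.417) = [[cos(θ/2), −i·sin(θ/2)], [−i·sin(θ/2), cos(θ/2)]]; θ = 5.417, cos(θ/2) ≈ -0.907672, sin(θ/2) ≈ 0.41968.
With a = amp(|10⟩) = 0.7017 and b = amp(|11⟩) = 0.7017:
new amp(|10⟩) = (-0.907672)·a + (-0.41968i)·b = (-0.6369 - 0.2945i)
new amp(|11⟩) = (-0.41968i)·a + (-0.907672)·b = (-0.6369 - 0.2945i)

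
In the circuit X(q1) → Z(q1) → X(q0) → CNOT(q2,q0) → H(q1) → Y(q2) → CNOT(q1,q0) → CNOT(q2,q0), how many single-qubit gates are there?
5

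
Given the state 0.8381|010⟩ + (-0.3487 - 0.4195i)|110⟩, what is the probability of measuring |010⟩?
0.7024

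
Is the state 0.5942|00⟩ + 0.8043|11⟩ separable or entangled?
Entangled

Writing the state as a|00⟩ + b|01⟩ + c|10⟩ + d|11⟩, it is a product state iff ad − bc = 0.
Here (a, b, c, d) = (0.5942, 0, 0, 0.8043): ad − bc = (0.5942)(0.8043) − (0)(0) = 0.4779 ≠ 0, so the state is entangled.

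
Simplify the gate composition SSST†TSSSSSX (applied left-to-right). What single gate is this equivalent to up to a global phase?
X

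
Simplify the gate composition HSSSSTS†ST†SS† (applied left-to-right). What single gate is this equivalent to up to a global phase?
H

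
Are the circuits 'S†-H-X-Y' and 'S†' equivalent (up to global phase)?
No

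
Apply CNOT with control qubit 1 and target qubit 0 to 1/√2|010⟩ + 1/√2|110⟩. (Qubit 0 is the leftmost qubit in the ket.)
1/√2|010⟩ + 1/√2|110⟩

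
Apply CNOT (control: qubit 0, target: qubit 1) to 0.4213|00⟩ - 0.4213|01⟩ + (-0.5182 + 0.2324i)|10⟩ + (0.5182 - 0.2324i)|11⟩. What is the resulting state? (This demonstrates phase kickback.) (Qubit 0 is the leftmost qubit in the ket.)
0.4213|00⟩ - 0.4213|01⟩ + (0.5182 - 0.2324i)|10⟩ + (-0.5182 + 0.2324i)|11⟩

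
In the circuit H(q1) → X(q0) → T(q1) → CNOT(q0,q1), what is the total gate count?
4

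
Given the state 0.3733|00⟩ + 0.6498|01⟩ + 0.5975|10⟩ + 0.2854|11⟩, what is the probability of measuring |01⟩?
0.4222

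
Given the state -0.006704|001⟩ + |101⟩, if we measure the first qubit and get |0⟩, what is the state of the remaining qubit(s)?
-|01⟩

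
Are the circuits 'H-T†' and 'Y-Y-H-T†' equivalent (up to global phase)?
Yes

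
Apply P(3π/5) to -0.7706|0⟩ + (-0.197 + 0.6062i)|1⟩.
-0.7706|0⟩ + (-0.5157 - 0.3747i)|1⟩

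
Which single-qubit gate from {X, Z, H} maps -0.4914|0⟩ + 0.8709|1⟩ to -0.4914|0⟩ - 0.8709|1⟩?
Z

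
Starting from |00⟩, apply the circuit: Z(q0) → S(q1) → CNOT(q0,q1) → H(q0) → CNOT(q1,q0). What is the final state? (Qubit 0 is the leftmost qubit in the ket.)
1/√2|00⟩ + 1/√2|10⟩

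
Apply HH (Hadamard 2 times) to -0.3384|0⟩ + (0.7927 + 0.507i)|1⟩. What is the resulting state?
-0.3384|0⟩ + (0.7927 + 0.507i)|1⟩

H² = I, so an even number of Hadamards cancels: H^2 = I and the state is unchanged.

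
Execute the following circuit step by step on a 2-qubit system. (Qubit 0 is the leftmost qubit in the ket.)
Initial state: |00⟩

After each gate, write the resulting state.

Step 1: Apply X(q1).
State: |01⟩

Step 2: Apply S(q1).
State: i|01⟩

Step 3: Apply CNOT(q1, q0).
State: i|11⟩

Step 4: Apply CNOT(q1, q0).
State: i|01⟩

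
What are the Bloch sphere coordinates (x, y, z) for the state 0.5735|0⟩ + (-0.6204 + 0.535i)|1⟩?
(-0.7116, 0.6136, -0.3422)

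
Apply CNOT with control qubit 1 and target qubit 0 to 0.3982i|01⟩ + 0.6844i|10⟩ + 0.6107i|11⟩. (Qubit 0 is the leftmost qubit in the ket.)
0.6107i|01⟩ + 0.6844i|10⟩ + 0.3982i|11⟩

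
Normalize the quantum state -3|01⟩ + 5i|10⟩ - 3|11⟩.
-0.4575|01⟩ + 0.7625i|10⟩ - 0.4575|11⟩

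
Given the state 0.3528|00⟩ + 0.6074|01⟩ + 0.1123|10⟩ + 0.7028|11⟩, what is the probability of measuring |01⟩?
0.3689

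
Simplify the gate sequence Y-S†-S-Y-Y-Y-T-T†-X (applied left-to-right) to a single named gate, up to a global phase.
X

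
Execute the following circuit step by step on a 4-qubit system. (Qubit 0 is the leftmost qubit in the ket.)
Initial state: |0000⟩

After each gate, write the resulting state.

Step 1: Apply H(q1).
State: 1/√2|0000⟩ + 1/√2|0100⟩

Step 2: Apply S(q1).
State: 1/√2|0000⟩ + (1/√2)i|0100⟩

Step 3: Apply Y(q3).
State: (1/√2)i|0001⟩ - 1/√2|0101⟩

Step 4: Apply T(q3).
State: (-1/2 + (1/2)i)|0001⟩ + (-1/2 - (1/2)i)|0101⟩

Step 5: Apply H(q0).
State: (-1/√8 + (1/√8)i)|0001⟩ + (-1/√8 - (1/√8)i)|0101⟩ + (-1/√8 + (1/√8)i)|1001⟩ + (-1/√8 - (1/√8)i)|1101⟩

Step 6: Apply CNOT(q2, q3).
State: (-1/√8 + (1/√8)i)|0001⟩ + (-1/√8 - (1/√8)i)|0101⟩ + (-1/√8 + (1/√8)i)|1001⟩ + (-1/√8 - (1/√8)i)|1101⟩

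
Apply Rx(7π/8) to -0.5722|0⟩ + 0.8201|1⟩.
(-0.1116 - 0.8043i)|0⟩ + (0.16 + 0.5612i)|1⟩

Rx(7π/8) = [[cos(θ/2), −i·sin(θ/2)], [−i·sin(θ/2), cos(θ/2)]]; θ = 7π/8, cos(θ/2) ≈ 0.19509, sin(θ/2) ≈ 0.980785.
With a = amp(|0⟩) = -0.5722 and b = amp(|1⟩) = 0.8201:
new amp(|0⟩) = (0.19509)·a + (-0.980785i)·b = (-0.1116 - 0.8043i)
new amp(|1⟩) = (-0.980785i)·a + (0.19509)·b = (0.16 + 0.5612i)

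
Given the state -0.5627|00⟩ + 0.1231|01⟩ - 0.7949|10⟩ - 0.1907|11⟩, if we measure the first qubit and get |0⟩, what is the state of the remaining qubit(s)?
-0.9769|0⟩ + 0.2137|1⟩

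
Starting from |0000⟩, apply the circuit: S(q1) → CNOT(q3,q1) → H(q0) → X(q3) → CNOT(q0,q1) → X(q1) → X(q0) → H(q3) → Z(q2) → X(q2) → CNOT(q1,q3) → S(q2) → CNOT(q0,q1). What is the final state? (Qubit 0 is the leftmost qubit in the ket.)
(1/2)i|0010⟩ - (1/2)i|0011⟩ - (1/2)i|1010⟩ + (1/2)i|1011⟩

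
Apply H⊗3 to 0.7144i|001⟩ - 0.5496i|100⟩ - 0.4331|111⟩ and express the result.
(-0.1531 + 0.05827i)|000⟩ + (0.1531 - 0.4469i)|001⟩ + (0.1531 + 0.05827i)|010⟩ + (-0.1531 - 0.4469i)|011⟩ + (0.1531 + 0.4469i)|100⟩ + (-0.1531 - 0.05827i)|101⟩ + (-0.1531 + 0.4469i)|110⟩ + (0.1531 - 0.05827i)|111⟩

H⊗3 gives amp(|y⟩) = (1/2√2) Σ_x (−1)^(x·y) amp(|x⟩), where x·y is the number of positions in which both x and y have a 1.
|000⟩: (0.7144i - 0.5496i - 0.4331)/(2√2) = (-0.1531 + 0.05827i)
|001⟩: (-0.7144i - 0.5496i + 0.4331)/(2√2) = (0.1531 - 0.4469i)
|010⟩: (0.7144i - 0.5496i + 0.4331)/(2√2) = (0.1531 + 0.05827i)
|011⟩: (-0.7144i - 0.5496i - 0.4331)/(2√2) = (-0.1531 - 0.4469i)
|100⟩: (0.7144i + 0.5496i + 0.4331)/(2√2) = (0.1531 + 0.4469i)
|101⟩: (-0.7144i + 0.5496i - 0.4331)/(2√2) = (-0.1531 - 0.05827i)
|110⟩: (0.7144i + 0.5496i - 0.4331)/(2√2) = (-0.1531 + 0.4469i)
|111⟩: (-0.7144i + 0.5496i + 0.4331)/(2√2) = (0.1531 - 0.05827i)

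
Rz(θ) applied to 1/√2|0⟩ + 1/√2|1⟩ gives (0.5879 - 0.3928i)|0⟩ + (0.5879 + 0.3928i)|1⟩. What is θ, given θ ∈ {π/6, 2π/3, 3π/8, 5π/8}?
3π/8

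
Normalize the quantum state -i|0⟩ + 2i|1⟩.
-(1/√5)i|0⟩ + 0.8944i|1⟩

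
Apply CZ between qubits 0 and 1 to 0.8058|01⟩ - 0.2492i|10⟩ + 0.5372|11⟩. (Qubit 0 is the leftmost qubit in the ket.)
0.8058|01⟩ - 0.2492i|10⟩ - 0.5372|11⟩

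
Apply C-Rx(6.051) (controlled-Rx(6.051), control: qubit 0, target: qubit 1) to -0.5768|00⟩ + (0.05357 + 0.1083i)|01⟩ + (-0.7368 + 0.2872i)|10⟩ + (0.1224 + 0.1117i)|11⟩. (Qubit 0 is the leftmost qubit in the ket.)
-0.5768|00⟩ + (0.05357 + 0.1083i)|01⟩ + (0.7448 - 0.2994i)|10⟩ + (-0.08831 - 0.0256i)|11⟩

C-Rx(6.051) leaves the control-|0⟩ kets |00⟩, |01⟩ unchanged and applies Rx(6.051) to qubit 1 on the control-|1⟩ pair (|10⟩, |11⟩).
Rx(6.051) = [[cos(θ/2), −i·sin(θ/2)], [−i·sin(θ/2), cos(θ/2)]]; θ = 6.051, cos(θ/2) ≈ -0.993269, sin(θ/2) ≈ 0.115832.
With a = amp(|10⟩) = (-0.7368 + 0.2872i) and b = amp(|11⟩) = (0.1224 + 0.1117i):
new amp(|10⟩) = (-0.993269)·a + (-0.115832i)·b = (0.7448 - 0.2994i)
new amp(|11⟩) = (-0.115832i)·a + (-0.993269)·b = (-0.08831 - 0.0256i)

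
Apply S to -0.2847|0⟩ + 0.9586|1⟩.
-0.2847|0⟩ + 0.9586i|1⟩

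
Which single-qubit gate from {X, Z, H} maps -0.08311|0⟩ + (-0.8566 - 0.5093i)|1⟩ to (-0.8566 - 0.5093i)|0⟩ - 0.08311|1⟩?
X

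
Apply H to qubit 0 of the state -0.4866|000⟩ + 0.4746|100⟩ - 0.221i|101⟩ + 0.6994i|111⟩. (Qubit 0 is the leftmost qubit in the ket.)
-0.008485|000⟩ - 0.1563i|001⟩ + 0.4946i|011⟩ - 0.6797|100⟩ + 0.1563i|101⟩ - 0.4946i|111⟩

H on qubit 0 mixes each pair of kets that differ only in qubit 0: amplitudes (a, b) of (|…0…⟩, |…1…⟩) become ((a + b)/√2, (a − b)/√2). Kets absent from the input have amplitude 0.
(|000⟩, |100⟩): (a, b) = (-0.4866, 0.4746) → (-0.008485, -0.6797)
(|001⟩, |101⟩): (a, b) = (0, -0.221i) → (-0.1563i, 0.1563i)
(|011⟩, |111⟩): (a, b) = (0, 0.6994i) → (0.4946i, -0.4946i)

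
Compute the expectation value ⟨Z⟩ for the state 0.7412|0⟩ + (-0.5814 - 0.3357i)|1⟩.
0.09866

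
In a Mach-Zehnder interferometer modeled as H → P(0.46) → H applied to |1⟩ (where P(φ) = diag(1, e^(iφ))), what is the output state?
(0.05197 - 0.222i)|0⟩ + (0.948 + 0.222i)|1⟩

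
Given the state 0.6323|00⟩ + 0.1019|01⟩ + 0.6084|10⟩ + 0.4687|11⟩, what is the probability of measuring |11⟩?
0.2197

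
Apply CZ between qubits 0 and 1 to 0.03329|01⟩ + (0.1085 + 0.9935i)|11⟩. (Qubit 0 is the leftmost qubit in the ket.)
0.03329|01⟩ + (-0.1085 - 0.9935i)|11⟩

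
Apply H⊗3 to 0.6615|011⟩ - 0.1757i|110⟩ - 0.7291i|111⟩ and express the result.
(0.2339 - 0.3199i)|000⟩ + (-0.2339 + 0.1957i)|001⟩ + (-0.2339 + 0.3199i)|010⟩ + (0.2339 - 0.1957i)|011⟩ + (0.2339 + 0.3199i)|100⟩ + (-0.2339 - 0.1957i)|101⟩ + (-0.2339 - 0.3199i)|110⟩ + (0.2339 + 0.1957i)|111⟩

H⊗3 gives amp(|y⟩) = (1/2√2) Σ_x (−1)^(x·y) amp(|x⟩), where x·y is the number of positions in which both x and y have a 1.
|000⟩: (0.6615 - 0.1757i - 0.7291i)/(2√2) = (0.2339 - 0.3199i)
|001⟩: (-0.6615 - 0.1757i + 0.7291i)/(2√2) = (-0.2339 + 0.1957i)
|010⟩: (-0.6615 + 0.1757i + 0.7291i)/(2√2) = (-0.2339 + 0.3199i)
|011⟩: (0.6615 + 0.1757i - 0.7291i)/(2√2) = (0.2339 - 0.1957i)
|100⟩: (0.6615 + 0.1757i + 0.7291i)/(2√2) = (0.2339 + 0.3199i)
|101⟩: (-0.6615 + 0.1757i - 0.7291i)/(2√2) = (-0.2339 - 0.1957i)
|110⟩: (-0.6615 - 0.1757i - 0.7291i)/(2√2) = (-0.2339 - 0.3199i)
|111⟩: (0.6615 - 0.1757i + 0.7291i)/(2√2) = (0.2339 + 0.1957i)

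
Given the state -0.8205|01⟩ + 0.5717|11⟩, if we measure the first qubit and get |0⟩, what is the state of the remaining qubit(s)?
-|1⟩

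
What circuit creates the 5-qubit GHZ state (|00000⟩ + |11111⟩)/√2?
H(q0) → CNOT(q0,q1) → CNOT(q0,q2) → CNOT(q0,q3) → CNOT(q0,q4)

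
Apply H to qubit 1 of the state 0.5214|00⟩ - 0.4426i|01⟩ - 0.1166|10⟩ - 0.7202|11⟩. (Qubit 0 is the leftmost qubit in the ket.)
(0.3687 - 0.313i)|00⟩ + (0.3687 + 0.313i)|01⟩ - 0.5917|10⟩ + 0.4268|11⟩

H on qubit 1 mixes each pair of kets that differ only in qubit 1: amplitudes (a, b) of (|…0…⟩, |…1…⟩) become ((a + b)/√2, (a − b)/√2). Kets absent from the input have amplitude 0.
(|00⟩, |01⟩): (a, b) = (0.5214, -0.4426i) → ((0.3687 - 0.313i), (0.3687 + 0.313i))
(|10⟩, |11⟩): (a, b) = (-0.1166, -0.7202) → (-0.5917, 0.4268)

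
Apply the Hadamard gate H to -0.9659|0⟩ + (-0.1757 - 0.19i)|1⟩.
(-0.8072 - 0.1344i)|0⟩ + (-0.5588 + 0.1344i)|1⟩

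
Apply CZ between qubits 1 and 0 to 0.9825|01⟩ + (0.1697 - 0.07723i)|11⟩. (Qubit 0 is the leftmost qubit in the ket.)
0.9825|01⟩ + (-0.1697 + 0.07723i)|11⟩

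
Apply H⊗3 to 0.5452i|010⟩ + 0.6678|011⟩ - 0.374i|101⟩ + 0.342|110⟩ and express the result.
(0.357 + 0.06053i)|000⟩ + (-0.1152 + 0.325i)|001⟩ + (-0.357 - 0.325i)|010⟩ + (0.1152 - 0.06053i)|011⟩ + (0.1152 + 0.325i)|100⟩ + (-0.357 + 0.06053i)|101⟩ + (-0.1152 - 0.06053i)|110⟩ + (0.357 - 0.325i)|111⟩

H⊗3 gives amp(|y⟩) = (1/2√2) Σ_x (−1)^(x·y) amp(|x⟩), where x·y is the number of positions in which both x and y have a 1.
|000⟩: (0.5452i + 0.6678 - 0.374i + 0.342)/(2√2) = (0.357 + 0.06053i)
|001⟩: (0.5452i - 0.6678 + 0.374i + 0.342)/(2√2) = (-0.1152 + 0.325i)
|010⟩: (-0.5452i - 0.6678 - 0.374i - 0.342)/(2√2) = (-0.357 - 0.325i)
|011⟩: (-0.5452i + 0.6678 + 0.374i - 0.342)/(2√2) = (0.1152 - 0.06053i)
|100⟩: (0.5452i + 0.6678 + 0.374i - 0.342)/(2√2) = (0.1152 + 0.325i)
|101⟩: (0.5452i - 0.6678 - 0.374i - 0.342)/(2√2) = (-0.357 + 0.06053i)
|110⟩: (-0.5452i - 0.6678 + 0.374i + 0.342)/(2√2) = (-0.1152 - 0.06053i)
|111⟩: (-0.5452i + 0.6678 - 0.374i + 0.342)/(2√2) = (0.357 - 0.325i)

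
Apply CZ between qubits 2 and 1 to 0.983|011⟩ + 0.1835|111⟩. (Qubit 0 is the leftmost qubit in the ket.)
-0.983|011⟩ - 0.1835|111⟩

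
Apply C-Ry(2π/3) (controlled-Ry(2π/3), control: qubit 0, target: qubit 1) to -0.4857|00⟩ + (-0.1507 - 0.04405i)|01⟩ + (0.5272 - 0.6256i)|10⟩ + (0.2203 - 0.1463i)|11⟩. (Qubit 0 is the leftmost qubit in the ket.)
-0.4857|00⟩ + (-0.1507 - 0.04405i)|01⟩ + (0.07281 - 0.1861i)|10⟩ + (0.5667 - 0.6149i)|11⟩

C-Ry(2π/3) leaves the control-|0⟩ kets |00⟩, |01⟩ unchanged and applies Ry(2π/3) to qubit 1 on the control-|1⟩ pair (|10⟩, |11⟩).
Ry(2π/3) = [[cos(θ/2), −sin(θ/2)], [sin(θ/2), cos(θ/2)]]; θ = 2π/3, cos(θ/2) ≈ 0.5, sin(θ/2) ≈ 0.866025.
With a = amp(|10⟩) = (0.5272 - 0.6256i) and b = amp(|11⟩) = (0.2203 - 0.1463i):
new amp(|10⟩) = (0.5)·a + (-0.866025)·b = (0.07281 - 0.1861i)
new amp(|11⟩) = (0.866025)·a + (0.5)·b = (0.5667 - 0.6149i)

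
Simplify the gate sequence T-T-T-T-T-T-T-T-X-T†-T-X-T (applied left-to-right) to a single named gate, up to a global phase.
T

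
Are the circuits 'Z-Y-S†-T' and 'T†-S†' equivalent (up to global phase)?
No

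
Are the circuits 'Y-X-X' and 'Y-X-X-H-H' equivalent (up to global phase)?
Yes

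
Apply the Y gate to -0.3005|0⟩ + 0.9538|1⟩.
-0.9538i|0⟩ - 0.3005i|1⟩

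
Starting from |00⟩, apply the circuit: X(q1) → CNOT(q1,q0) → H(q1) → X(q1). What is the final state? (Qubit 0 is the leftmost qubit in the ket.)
-1/√2|10⟩ + 1/√2|11⟩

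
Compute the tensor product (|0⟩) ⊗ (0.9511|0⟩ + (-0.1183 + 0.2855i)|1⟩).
0.9511|00⟩ + (-0.1183 + 0.2855i)|01⟩

amp(|b₁b₂…⟩) = product of the factor amplitudes for bits b₁, b₂, …; only kets whose every factor amplitude is nonzero survive.
|00⟩: (1)(0.9511) = 0.9511
|01⟩: (1)(-0.1183 + 0.2855i) = (-0.1183 + 0.2855i)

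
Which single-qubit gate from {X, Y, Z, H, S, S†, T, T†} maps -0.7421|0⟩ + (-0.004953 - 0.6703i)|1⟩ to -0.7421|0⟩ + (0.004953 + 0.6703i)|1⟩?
Z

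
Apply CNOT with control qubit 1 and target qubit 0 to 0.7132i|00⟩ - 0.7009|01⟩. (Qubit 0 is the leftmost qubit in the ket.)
0.7132i|00⟩ - 0.7009|11⟩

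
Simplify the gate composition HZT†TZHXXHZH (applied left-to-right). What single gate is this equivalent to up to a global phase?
X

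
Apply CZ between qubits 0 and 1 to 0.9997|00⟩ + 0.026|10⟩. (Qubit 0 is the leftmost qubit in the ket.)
0.9997|00⟩ + 0.026|10⟩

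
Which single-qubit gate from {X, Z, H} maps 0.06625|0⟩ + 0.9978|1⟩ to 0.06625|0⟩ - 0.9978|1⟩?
Z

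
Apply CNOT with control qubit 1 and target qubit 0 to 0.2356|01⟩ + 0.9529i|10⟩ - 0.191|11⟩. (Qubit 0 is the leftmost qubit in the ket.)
-0.191|01⟩ + 0.9529i|10⟩ + 0.2356|11⟩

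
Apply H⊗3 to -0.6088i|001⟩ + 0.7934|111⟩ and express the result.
(0.2805 - 0.2152i)|000⟩ + (-0.2805 + 0.2152i)|001⟩ + (-0.2805 - 0.2152i)|010⟩ + (0.2805 + 0.2152i)|011⟩ + (-0.2805 - 0.2152i)|100⟩ + (0.2805 + 0.2152i)|101⟩ + (0.2805 - 0.2152i)|110⟩ + (-0.2805 + 0.2152i)|111⟩

H⊗3 gives amp(|y⟩) = (1/2√2) Σ_x (−1)^(x·y) amp(|x⟩), where x·y is the number of positions in which both x and y have a 1.
|000⟩: (-0.6088i + 0.7934)/(2√2) = (0.2805 - 0.2152i)
|001⟩: (0.6088i - 0.7934)/(2√2) = (-0.2805 + 0.2152i)
|010⟩: (-0.6088i - 0.7934)/(2√2) = (-0.2805 - 0.2152i)
|011⟩: (0.6088i + 0.7934)/(2√2) = (0.2805 + 0.2152i)
|100⟩: (-0.6088i - 0.7934)/(2√2) = (-0.2805 - 0.2152i)
|101⟩: (0.6088i + 0.7934)/(2√2) = (0.2805 + 0.2152i)
|110⟩: (-0.6088i + 0.7934)/(2√2) = (0.2805 - 0.2152i)
|111⟩: (0.6088i - 0.7934)/(2√2) = (-0.2805 + 0.2152i)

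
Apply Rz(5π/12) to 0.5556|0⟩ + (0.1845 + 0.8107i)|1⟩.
(0.4408 - 0.3382i)|0⟩ + (-0.3471 + 0.7555i)|1⟩

Rz(5π/12) = [[e^(−iθ/2), 0], [0, e^(iθ/2)]] with e^(±iθ/2) = cos(θ/2) ± i·sin(θ/2); θ = 5π/12, cos(θ/2) ≈ 0.793353, sin(θ/2) ≈ 0.608761.
With a = amp(|0⟩) = 0.5556 and b = amp(|1⟩) = (0.1845 + 0.8107i):
new amp(|0⟩) = (0.793353 - 0.608761i)·a = (0.4408 - 0.3382i)
new amp(|1⟩) = (0.793353 + 0.608761i)·b = (-0.3471 + 0.7555i)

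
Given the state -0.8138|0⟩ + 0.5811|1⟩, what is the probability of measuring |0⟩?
0.6623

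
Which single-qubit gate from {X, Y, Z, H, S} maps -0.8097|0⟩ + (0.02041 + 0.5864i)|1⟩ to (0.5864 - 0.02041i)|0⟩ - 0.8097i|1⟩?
Y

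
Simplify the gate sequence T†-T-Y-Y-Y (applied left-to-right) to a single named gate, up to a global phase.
Y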